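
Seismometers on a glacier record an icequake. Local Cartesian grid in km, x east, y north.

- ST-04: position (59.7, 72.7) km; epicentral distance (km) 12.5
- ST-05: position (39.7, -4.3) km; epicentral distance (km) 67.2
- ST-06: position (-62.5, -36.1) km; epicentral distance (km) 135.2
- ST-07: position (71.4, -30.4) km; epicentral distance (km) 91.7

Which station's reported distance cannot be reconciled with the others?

Solve using three stations at a time. Using ST-04, ST-05, ST-07 (subtract circle equations pairwise → linear system) gives (x, y) ≈ (58.1, 60.3).
Distances from that point to each station vs reported:
  ST-04: calculated 12.5 vs reported 12.5 → residual 0.0 km
  ST-05: calculated 67.2 vs reported 67.2 → residual 0.0 km
  ST-06: calculated 154.4 vs reported 135.2 → residual 19.2 km
  ST-07: calculated 91.7 vs reported 91.7 → residual 0.0 km
ST-04, ST-05, ST-07 are mutually consistent (residuals ≈ 0); ST-06 is off by 19.2 km.

ST-06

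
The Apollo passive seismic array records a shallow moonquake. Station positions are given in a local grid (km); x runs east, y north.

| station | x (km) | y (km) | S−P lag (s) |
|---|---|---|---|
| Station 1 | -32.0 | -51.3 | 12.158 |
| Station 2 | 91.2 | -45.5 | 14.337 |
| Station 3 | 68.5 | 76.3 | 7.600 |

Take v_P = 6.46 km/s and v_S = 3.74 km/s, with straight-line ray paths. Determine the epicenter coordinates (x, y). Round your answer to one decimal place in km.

Distance from S−P lag: d = Δt · v_P v_S / (v_P − v_S) = Δt · (6.46·3.74)/(6.46−3.74) ≈ 8.8825·Δt.
So d_Station 1 = 107.99, d_Station 2 = 127.35, d_Station 3 = 67.51 km.
Circle about each station: (x + 32.0)² + (y + 51.3)² = 107.99²; (x − 91.2)² + (y + 45.5)² = 127.35²; (x − 68.5)² + (y − 76.3)² = 67.51².
Subtracting the Station 1 equation from the Station 2 and Station 3 equations removes the quadratic terms:
246.4 x + 11.6 y = 2175.82
201.0 x + 255.2 y = 13962.49
Solving the 2×2 system: x ≈ 6.5, y ≈ 49.6 km.
Check against Station 1 (with the unrounded x, y): √((x + 32.0)²+(y + 51.3)²) = 107.99 ≈ 107.99 km. ✓

6.5 km east, 49.6 km north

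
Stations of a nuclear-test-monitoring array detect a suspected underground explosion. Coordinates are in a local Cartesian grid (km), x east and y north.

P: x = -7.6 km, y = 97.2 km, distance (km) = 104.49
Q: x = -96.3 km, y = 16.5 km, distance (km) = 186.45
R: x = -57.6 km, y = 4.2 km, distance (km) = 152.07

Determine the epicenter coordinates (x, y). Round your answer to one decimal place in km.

(86.7, 52.2)

Circle about each station: (x + 7.6)² + (y − 97.2)² = 104.49²; (x + 96.3)² + (y − 16.5)² = 186.45²; (x + 57.6)² + (y − 4.2)² = 152.07².
Subtracting pairs of circle equations eliminates x²+y² and gives linear equations (the radical axes):
-177.4 x − 161.4 y = -23805.10
-100.0 x − 186.0 y = -18377.32
Solving the 2×2 system: x ≈ 86.7, y ≈ 52.2 km.
Check against P (with the unrounded x, y): √((x + 7.6)²+(y − 97.2)²) = 104.50 ≈ 104.49 km. ✓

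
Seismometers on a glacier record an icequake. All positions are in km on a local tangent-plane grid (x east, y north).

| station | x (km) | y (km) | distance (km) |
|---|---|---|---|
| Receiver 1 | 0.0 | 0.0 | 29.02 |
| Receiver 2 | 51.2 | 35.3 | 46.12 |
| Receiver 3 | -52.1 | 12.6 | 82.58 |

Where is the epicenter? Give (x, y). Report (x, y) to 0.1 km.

x ≈ 28.6 km, y ≈ -4.9 km

Circle about each station: x² + y² = 29.02²; (x − 51.2)² + (y − 35.3)² = 46.12²; (x + 52.1)² + (y − 12.6)² = 82.58².
Subtracting the Receiver 1 equation from the Receiver 2 and Receiver 3 equations removes the quadratic terms:
102.4 x + 70.6 y = 2582.64
-104.2 x + 25.2 y = -3104.13
Solving the 2×2 system: x ≈ 28.6, y ≈ -4.9 km.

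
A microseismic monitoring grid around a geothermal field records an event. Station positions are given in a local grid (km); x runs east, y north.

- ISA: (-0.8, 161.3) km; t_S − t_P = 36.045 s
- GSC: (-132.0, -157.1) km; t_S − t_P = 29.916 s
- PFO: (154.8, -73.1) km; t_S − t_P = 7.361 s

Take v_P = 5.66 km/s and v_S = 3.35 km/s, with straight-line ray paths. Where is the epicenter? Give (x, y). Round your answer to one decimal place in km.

(109.6, -113.2)

Distance from S−P lag: d = Δt · v_P v_S / (v_P − v_S) = Δt · (5.66·3.35)/(5.66−3.35) ≈ 8.2082·Δt.
So d_ISA = 295.87, d_GSC = 245.56, d_PFO = 60.42 km.
Circle about each station: (x + 0.8)² + (y − 161.3)² = 295.87²; (x + 132.0)² + (y + 157.1)² = 245.56²; (x − 154.8)² + (y + 73.1)² = 60.42².
Subtracting the ISA equation from the GSC and PFO equations removes the quadratic terms:
-262.4 x − 636.8 y = 43325.42
311.2 x − 468.8 y = 87176.80
Solving the 2×2 system: x ≈ 109.6, y ≈ -113.2 km.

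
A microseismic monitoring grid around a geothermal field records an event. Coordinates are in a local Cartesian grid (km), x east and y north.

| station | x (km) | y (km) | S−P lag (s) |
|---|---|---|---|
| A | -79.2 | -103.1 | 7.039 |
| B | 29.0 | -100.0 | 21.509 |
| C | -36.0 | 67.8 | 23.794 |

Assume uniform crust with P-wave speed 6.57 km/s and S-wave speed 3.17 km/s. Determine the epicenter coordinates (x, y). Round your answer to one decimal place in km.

Distance from S−P lag: d = Δt · v_P v_S / (v_P − v_S) = Δt · (6.57·3.17)/(6.57−3.17) ≈ 6.1256·Δt.
So d_A = 43.12, d_B = 131.75, d_C = 145.75 km.
Circle about each station: (x + 79.2)² + (y + 103.1)² = 43.12²; (x − 29.0)² + (y + 100.0)² = 131.75²; (x + 36.0)² + (y − 67.8)² = 145.75².
Subtracting pairs of circle equations eliminates x²+y² and gives linear equations (the radical axes):
216.4 x + 6.2 y = -21559.98
86.4 x + 341.8 y = -30393.14
Solving the 2×2 system: x ≈ -97.8, y ≈ -64.2 km.
Check against A (with the unrounded x, y): √((x + 79.2)²+(y + 103.1)²) = 43.11 ≈ 43.12 km. ✓

-97.8 km east, -64.2 km north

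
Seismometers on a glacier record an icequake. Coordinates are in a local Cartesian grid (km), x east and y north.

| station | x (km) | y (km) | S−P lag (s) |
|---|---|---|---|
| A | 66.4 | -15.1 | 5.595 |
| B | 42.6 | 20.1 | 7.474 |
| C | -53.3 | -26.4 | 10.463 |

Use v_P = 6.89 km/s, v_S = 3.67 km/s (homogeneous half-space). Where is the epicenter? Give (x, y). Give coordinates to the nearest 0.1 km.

Distance from S−P lag: d = Δt · v_P v_S / (v_P − v_S) = Δt · (6.89·3.67)/(6.89−3.67) ≈ 7.8529·Δt.
So d_A = 43.94, d_B = 58.69, d_C = 82.16 km.
Circle about each station: (x − 66.4)² + (y + 15.1)² = 43.94²; (x − 42.6)² + (y − 20.1)² = 58.69²; (x + 53.3)² + (y + 26.4)² = 82.16².
Subtracting the A equation from the B and C equations removes the quadratic terms:
-47.6 x + 70.4 y = -3931.99
-239.4 x − 22.6 y = -5918.66
Solving the 2×2 system: x ≈ 28.2, y ≈ -36.8 km.

x ≈ 28.2 km, y ≈ -36.8 km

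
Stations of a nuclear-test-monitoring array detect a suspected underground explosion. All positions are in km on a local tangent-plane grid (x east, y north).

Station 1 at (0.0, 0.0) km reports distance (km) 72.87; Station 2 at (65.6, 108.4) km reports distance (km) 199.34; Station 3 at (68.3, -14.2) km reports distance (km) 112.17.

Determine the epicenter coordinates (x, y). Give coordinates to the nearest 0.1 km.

Circle about each station: x² + y² = 72.87²; (x − 65.6)² + (y − 108.4)² = 199.34²; (x − 68.3)² + (y + 14.2)² = 112.17².
Subtracting pairs of circle equations eliminates x²+y² and gives linear equations (the radical axes):
131.2 x + 216.8 y = -18372.48
136.6 x − 28.4 y = -2405.54
Solving the 2×2 system: x ≈ -31.3, y ≈ -65.8 km.

(-31.3, -65.8)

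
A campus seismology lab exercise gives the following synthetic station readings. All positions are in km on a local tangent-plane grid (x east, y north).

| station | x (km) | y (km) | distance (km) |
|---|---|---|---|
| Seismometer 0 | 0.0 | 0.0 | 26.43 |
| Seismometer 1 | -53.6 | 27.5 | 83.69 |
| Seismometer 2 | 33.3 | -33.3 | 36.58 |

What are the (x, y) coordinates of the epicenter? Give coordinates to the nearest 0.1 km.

x ≈ 26.3 km, y ≈ 2.6 km

Circle about each station: x² + y² = 26.43²; (x + 53.6)² + (y − 27.5)² = 83.69²; (x − 33.3)² + (y + 33.3)² = 36.58².
Subtracting the Seismometer 0 equation from the Seismometer 1 and Seismometer 2 equations removes the quadratic terms:
-107.2 x + 55.0 y = -2676.26
66.6 x − 66.6 y = 1578.23
Solving the 2×2 system: x ≈ 26.3, y ≈ 2.6 km.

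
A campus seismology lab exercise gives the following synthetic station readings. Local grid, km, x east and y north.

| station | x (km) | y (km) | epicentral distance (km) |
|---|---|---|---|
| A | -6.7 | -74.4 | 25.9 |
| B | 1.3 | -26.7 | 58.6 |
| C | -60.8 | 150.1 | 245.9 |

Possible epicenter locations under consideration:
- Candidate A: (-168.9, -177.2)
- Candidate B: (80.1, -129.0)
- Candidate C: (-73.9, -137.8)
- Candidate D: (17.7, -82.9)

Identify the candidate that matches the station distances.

Candidate D

For each candidate, compare |candidate − station| to the reported distance:
Candidate A: residuals A 166.1, B 168.6, C 98.8 → max 168.6 km
Candidate B: residuals A 76.6, B 70.5, C 66.7 → max 76.6 km
Candidate C: residuals A 66.5, B 75.6, C 42.3 → max 75.6 km
Candidate D: residuals A 0.1, B 0.1, C 0.0 → max 0.1 km
Only Candidate D has all residuals ≈ 0.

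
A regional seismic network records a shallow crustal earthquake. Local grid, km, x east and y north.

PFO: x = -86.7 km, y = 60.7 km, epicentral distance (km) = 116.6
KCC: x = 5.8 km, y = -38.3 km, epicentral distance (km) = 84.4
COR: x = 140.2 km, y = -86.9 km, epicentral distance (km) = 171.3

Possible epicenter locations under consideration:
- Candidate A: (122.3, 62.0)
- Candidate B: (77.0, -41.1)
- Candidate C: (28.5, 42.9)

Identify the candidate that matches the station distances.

Candidate C

For each candidate, compare |candidate − station| to the reported distance:
Candidate A: residuals PFO 92.4, KCC 69.3, COR 21.3 → max 92.4 km
Candidate B: residuals PFO 76.2, KCC 13.1, COR 93.2 → max 93.2 km
Candidate C: residuals PFO 0.0, KCC 0.1, COR 0.1 → max 0.1 km
Only Candidate C has all residuals ≈ 0.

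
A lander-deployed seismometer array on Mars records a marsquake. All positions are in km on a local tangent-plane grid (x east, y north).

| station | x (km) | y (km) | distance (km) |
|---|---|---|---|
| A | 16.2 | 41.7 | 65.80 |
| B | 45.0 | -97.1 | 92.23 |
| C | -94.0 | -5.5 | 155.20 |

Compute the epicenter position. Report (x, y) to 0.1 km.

Circle about each station: (x − 16.2)² + (y − 41.7)² = 65.80²; (x − 45.0)² + (y + 97.1)² = 92.23²; (x + 94.0)² + (y + 5.5)² = 155.20².
Subtracting pairs of circle equations eliminates x²+y² and gives linear equations (the radical axes):
57.6 x − 277.6 y = 5275.35
-220.4 x − 94.4 y = -12892.48
Solving the 2×2 system: x ≈ 61.2, y ≈ -6.3 km.

x ≈ 61.2 km, y ≈ -6.3 km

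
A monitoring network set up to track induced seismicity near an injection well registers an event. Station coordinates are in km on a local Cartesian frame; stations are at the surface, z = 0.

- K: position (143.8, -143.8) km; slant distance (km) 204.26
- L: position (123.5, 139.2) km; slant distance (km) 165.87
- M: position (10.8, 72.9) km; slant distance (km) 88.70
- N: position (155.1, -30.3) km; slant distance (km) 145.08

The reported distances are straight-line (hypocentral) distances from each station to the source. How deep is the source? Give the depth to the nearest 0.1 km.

Each station gives a sphere (x−x_i)² + (y−y_i)² + z² = d_i² (stations at z=0).
Subtracting the K sphere from L and M: z² cancels, leaving linear equations in x and y:
-40.6 x + 566.0 y = 7481.30
-266.0 x + 433.4 y = -2071.37
Solving: x ≈ 33.204, y ≈ 15.600 km (keep extra digits for the depth step; rounded: 33.2, 15.6).
Then from the K sphere: z² = 204.26² − (x − 143.8)² − (y + 143.8)² with x = 33.204, y = 15.600, so z ≈ 63.893 ≈ 63.9 km.

63.9 km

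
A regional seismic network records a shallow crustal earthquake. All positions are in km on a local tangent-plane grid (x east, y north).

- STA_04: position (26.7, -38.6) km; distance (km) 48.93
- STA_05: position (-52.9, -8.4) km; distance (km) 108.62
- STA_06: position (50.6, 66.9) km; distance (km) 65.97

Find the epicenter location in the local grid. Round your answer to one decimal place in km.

Circle about each station: (x − 26.7)² + (y + 38.6)² = 48.93²; (x + 52.9)² + (y + 8.4)² = 108.62²; (x − 50.6)² + (y − 66.9)² = 65.97².
Subtracting the STA_04 equation from the STA_05 and STA_06 equations removes the quadratic terms:
-159.2 x + 60.4 y = -8738.04
47.8 x + 211.0 y = 2875.22
Solving the 2×2 system: x ≈ 55.3, y ≈ 1.1 km.

55.3 km east, 1.1 km north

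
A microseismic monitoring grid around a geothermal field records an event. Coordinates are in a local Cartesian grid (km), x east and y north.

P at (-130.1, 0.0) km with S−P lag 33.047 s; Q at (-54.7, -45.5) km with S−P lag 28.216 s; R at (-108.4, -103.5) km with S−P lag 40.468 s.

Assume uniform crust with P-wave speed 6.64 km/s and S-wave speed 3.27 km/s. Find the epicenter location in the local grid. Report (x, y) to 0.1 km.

x ≈ 60.3 km, y ≈ 95.3 km

Distance from S−P lag: d = Δt · v_P v_S / (v_P − v_S) = Δt · (6.64·3.27)/(6.64−3.27) ≈ 6.4430·Δt.
So d_P = 212.92, d_Q = 181.79, d_R = 260.73 km.
Circle about each station: (x + 130.1)² + y² = 212.92²; (x + 54.7)² + (y + 45.5)² = 181.79²; (x + 108.4)² + (y + 103.5)² = 260.73².
Subtracting the P equation from the Q and R equations removes the quadratic terms:
150.8 x − 91.0 y = 423.65
43.4 x − 207.0 y = -17108.41
Solving the 2×2 system: x ≈ 60.3, y ≈ 95.3 km.
Check against P (with the unrounded x, y): √((x + 130.1)²+y²) = 212.93 ≈ 212.92 km. ✓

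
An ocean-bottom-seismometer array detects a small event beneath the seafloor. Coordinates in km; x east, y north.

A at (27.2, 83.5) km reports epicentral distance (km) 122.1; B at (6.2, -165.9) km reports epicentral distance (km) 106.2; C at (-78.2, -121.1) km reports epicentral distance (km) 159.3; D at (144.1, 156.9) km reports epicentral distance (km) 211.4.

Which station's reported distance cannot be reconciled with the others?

Solve using three stations at a time. Using A, C, D (subtract circle equations pairwise → linear system) gives (x, y) ≈ (55.8, -35.1).
Distances from that point to each station vs reported:
  A: calculated 122.0 vs reported 122.1 → residual 0.1 km
  B: calculated 139.9 vs reported 106.2 → residual 33.7 km
  C: calculated 159.2 vs reported 159.3 → residual 0.1 km
  D: calculated 211.3 vs reported 211.4 → residual 0.1 km
A, C, D are mutually consistent (residuals ≈ 0); B is off by 33.7 km.

B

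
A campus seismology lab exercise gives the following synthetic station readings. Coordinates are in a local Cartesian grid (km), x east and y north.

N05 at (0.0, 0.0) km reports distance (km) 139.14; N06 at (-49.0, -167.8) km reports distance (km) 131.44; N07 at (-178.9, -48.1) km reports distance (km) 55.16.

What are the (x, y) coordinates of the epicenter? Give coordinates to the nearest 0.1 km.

(-125.2, -60.7)

Circle about each station: x² + y² = 139.14²; (x + 49.0)² + (y + 167.8)² = 131.44²; (x + 178.9)² + (y + 48.1)² = 55.16².
Subtracting pairs of circle equations eliminates x²+y² and gives linear equations (the radical axes):
-98.0 x − 335.6 y = 32641.31
-357.8 x − 96.2 y = 50636.13
Solving the 2×2 system: x ≈ -125.2, y ≈ -60.7 km.
Check against N05 (with the unrounded x, y): √(x²+y²) = 139.14 ≈ 139.14 km. ✓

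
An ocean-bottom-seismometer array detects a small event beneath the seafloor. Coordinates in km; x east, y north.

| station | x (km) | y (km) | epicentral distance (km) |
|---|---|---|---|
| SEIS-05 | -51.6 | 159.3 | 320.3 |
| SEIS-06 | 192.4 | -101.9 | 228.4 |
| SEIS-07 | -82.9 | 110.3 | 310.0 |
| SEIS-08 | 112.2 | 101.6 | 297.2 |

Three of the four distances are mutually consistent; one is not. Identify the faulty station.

SEIS-07

Solve using three stations at a time. Using SEIS-05, SEIS-06, SEIS-08 (subtract circle equations pairwise → linear system) gives (x, y) ≈ (-28.6, -160.3).
Distances from that point to each station vs reported:
  SEIS-05: calculated 320.4 vs reported 320.3 → residual 0.1 km
  SEIS-06: calculated 228.6 vs reported 228.4 → residual 0.2 km
  SEIS-07: calculated 276.0 vs reported 310.0 → residual 34.0 km
  SEIS-08: calculated 297.3 vs reported 297.2 → residual 0.1 km
SEIS-05, SEIS-06, SEIS-08 are mutually consistent (residuals ≈ 0); SEIS-07 is off by 34.0 km.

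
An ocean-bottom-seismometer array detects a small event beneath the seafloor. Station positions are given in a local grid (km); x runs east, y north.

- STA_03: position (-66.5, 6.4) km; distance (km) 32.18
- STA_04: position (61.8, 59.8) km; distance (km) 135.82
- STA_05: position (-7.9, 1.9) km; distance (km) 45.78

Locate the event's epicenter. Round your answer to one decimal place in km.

Circle about each station: (x + 66.5)² + (y − 6.4)² = 32.18²; (x − 61.8)² + (y − 59.8)² = 135.82²; (x + 7.9)² + (y − 1.9)² = 45.78².
Subtracting pairs of circle equations eliminates x²+y² and gives linear equations (the radical axes):
256.6 x + 106.8 y = -14479.45
117.2 x − 9.0 y = -5457.45
Solving the 2×2 system: x ≈ -48.1, y ≈ -20.0 km.

-48.1 km east, -20.0 km north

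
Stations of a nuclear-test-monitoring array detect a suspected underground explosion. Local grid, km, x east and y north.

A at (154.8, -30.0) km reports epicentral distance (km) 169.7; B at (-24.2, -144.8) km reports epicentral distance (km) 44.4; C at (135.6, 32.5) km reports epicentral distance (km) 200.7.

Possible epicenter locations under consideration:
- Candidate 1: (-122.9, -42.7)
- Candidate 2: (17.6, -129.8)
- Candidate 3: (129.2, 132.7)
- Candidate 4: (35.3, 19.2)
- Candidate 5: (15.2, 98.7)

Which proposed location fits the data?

For each candidate, compare |candidate − station| to the reported distance:
Candidate 1: residuals A 108.3, B 97.6, C 68.5 → max 108.3 km
Candidate 2: residuals A 0.0, B 0.0, C 0.0 → max 0.0 km
Candidate 3: residuals A 5.0, B 272.7, C 100.3 → max 272.7 km
Candidate 4: residuals A 40.5, B 130.1, C 99.5 → max 130.1 km
Candidate 5: residuals A 20.2, B 202.3, C 63.3 → max 202.3 km
Only Candidate 2 has all residuals ≈ 0.

Candidate 2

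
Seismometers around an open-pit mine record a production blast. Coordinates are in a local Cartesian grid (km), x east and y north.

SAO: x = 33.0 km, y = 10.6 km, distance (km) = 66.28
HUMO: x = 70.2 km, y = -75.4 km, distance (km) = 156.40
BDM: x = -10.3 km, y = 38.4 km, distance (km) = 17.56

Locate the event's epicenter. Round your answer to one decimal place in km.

Circle about each station: (x − 33.0)² + (y − 10.6)² = 66.28²; (x − 70.2)² + (y + 75.4)² = 156.40²; (x + 10.3)² + (y − 38.4)² = 17.56².
Subtracting pairs of circle equations eliminates x²+y² and gives linear equations (the radical axes):
74.4 x − 172.0 y = -10656.08
-86.6 x + 55.6 y = 4463.97
Solving the 2×2 system: x ≈ -16.3, y ≈ 54.9 km.
Check against SAO (with the unrounded x, y): √((x − 33.0)²+(y − 10.6)²) = 66.28 ≈ 66.28 km. ✓

-16.3 km east, 54.9 km north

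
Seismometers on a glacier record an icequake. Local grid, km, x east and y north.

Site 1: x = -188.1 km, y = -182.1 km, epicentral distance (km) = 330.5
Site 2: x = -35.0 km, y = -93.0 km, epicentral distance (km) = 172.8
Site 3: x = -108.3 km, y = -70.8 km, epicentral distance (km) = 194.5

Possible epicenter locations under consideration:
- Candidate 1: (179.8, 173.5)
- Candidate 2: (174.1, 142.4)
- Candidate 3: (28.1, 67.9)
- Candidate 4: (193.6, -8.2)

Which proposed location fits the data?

For each candidate, compare |candidate − station| to the reported distance:
Candidate 1: residuals Site 1 181.2, Site 2 169.5, Site 3 183.2 → max 183.2 km
Candidate 2: residuals Site 1 155.8, Site 2 142.1, Site 3 159.3 → max 159.3 km
Candidate 3: residuals Site 1 0.0, Site 2 0.0, Site 3 0.0 → max 0.0 km
Candidate 4: residuals Site 1 88.9, Site 2 71.0, Site 3 113.8 → max 113.8 km
Only Candidate 3 has all residuals ≈ 0.

Candidate 3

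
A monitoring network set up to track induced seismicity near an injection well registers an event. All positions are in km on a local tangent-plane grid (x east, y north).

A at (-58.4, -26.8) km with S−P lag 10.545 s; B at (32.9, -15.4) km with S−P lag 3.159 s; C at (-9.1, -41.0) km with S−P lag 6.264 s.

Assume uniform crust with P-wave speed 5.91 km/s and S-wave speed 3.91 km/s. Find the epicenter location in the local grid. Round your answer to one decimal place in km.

x ≈ 63.1 km, y ≈ -35.9 km

Distance from S−P lag: d = Δt · v_P v_S / (v_P − v_S) = Δt · (5.91·3.91)/(5.91−3.91) ≈ 11.5541·Δt.
So d_A = 121.84, d_B = 36.50, d_C = 72.37 km.
Circle about each station: (x + 58.4)² + (y + 26.8)² = 121.84²; (x − 32.9)² + (y + 15.4)² = 36.50²; (x + 9.1)² + (y + 41.0)² = 72.37².
Subtracting pairs of circle equations eliminates x²+y² and gives linear equations (the radical axes):
182.6 x + 22.8 y = 10703.51
98.6 x − 28.4 y = 7242.58
Solving the 2×2 system: x ≈ 63.1, y ≈ -35.9 km.
Check against A (with the unrounded x, y): √((x + 58.4)²+(y + 26.8)²) = 121.85 ≈ 121.84 km. ✓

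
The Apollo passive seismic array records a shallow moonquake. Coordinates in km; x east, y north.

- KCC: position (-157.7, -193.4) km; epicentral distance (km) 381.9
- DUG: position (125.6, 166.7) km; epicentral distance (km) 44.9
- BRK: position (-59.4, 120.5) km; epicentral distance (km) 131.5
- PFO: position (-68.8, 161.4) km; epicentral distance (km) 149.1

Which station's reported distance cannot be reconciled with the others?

DUG

Solve using three stations at a time. Using KCC, BRK, PFO (subtract circle equations pairwise → linear system) gives (x, y) ≈ (71.9, 111.8).
Distances from that point to each station vs reported:
  KCC: calculated 381.9 vs reported 381.9 → residual 0.0 km
  DUG: calculated 76.8 vs reported 44.9 → residual 31.9 km
  BRK: calculated 131.5 vs reported 131.5 → residual 0.0 km
  PFO: calculated 149.1 vs reported 149.1 → residual 0.0 km
KCC, BRK, PFO are mutually consistent (residuals ≈ 0); DUG is off by 31.9 km.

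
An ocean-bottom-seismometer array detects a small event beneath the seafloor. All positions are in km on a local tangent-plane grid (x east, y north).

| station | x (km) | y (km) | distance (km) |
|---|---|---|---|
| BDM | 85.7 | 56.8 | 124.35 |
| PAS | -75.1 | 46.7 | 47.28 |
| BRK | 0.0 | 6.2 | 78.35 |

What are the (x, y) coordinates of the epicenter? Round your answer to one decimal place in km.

x ≈ -37.3 km, y ≈ 75.1 km

Circle about each station: (x − 85.7)² + (y − 56.8)² = 124.35²; (x + 75.1)² + (y − 46.7)² = 47.28²; x² + (y − 6.2)² = 78.35².
Subtracting the BDM equation from the PAS and BRK equations removes the quadratic terms:
-321.6 x − 20.2 y = 10477.69
-171.4 x − 101.2 y = -1208.09
Solving the 2×2 system: x ≈ -37.3, y ≈ 75.1 km.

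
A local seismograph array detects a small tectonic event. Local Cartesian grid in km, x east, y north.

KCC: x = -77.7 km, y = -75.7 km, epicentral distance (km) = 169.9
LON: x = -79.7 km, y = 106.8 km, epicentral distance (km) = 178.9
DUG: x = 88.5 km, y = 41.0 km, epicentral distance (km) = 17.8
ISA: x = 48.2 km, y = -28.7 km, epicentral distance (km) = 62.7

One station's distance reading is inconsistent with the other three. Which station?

KCC

Solve using three stations at a time. Using LON, DUG, ISA (subtract circle equations pairwise → linear system) gives (x, y) ≈ (79.7, 25.5).
Distances from that point to each station vs reported:
  KCC: calculated 187.1 vs reported 169.9 → residual 17.2 km
  LON: calculated 178.9 vs reported 178.9 → residual 0.0 km
  DUG: calculated 17.8 vs reported 17.8 → residual 0.0 km
  ISA: calculated 62.7 vs reported 62.7 → residual 0.0 km
LON, DUG, ISA are mutually consistent (residuals ≈ 0); KCC is off by 17.2 km.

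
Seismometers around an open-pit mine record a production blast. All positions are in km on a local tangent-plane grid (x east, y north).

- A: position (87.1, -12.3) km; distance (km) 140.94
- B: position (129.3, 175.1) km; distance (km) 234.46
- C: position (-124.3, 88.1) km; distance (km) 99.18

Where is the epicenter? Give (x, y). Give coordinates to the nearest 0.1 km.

(-49.3, 23.2)

Circle about each station: (x − 87.1)² + (y + 12.3)² = 140.94²; (x − 129.3)² + (y − 175.1)² = 234.46²; (x + 124.3)² + (y − 88.1)² = 99.18².
Subtracting pairs of circle equations eliminates x²+y² and gives linear equations (the radical axes):
84.4 x + 374.8 y = 4533.39
-422.8 x + 200.8 y = 25501.81
Solving the 2×2 system: x ≈ -49.3, y ≈ 23.2 km.
Check against A (with the unrounded x, y): √((x − 87.1)²+(y + 12.3)²) = 140.94 ≈ 140.94 km. ✓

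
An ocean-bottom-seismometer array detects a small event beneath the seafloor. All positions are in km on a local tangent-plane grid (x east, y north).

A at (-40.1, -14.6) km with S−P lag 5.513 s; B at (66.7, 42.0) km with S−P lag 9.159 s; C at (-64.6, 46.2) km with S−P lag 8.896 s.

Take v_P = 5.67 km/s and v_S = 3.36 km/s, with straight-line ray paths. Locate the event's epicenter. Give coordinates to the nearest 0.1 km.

x ≈ -1.3 km, y ≈ 9.1 km

Distance from S−P lag: d = Δt · v_P v_S / (v_P − v_S) = Δt · (5.67·3.36)/(5.67−3.36) ≈ 8.2473·Δt.
So d_A = 45.47, d_B = 75.54, d_C = 73.37 km.
Circle about each station: (x + 40.1)² + (y + 14.6)² = 45.47²; (x − 66.7)² + (y − 42.0)² = 75.54²; (x + 64.6)² + (y − 46.2)² = 73.37².
Subtracting the A equation from the B and C equations removes the quadratic terms:
213.6 x + 113.2 y = 752.95
-49.0 x + 121.6 y = 1170.79
Solving the 2×2 system: x ≈ -1.3, y ≈ 9.1 km.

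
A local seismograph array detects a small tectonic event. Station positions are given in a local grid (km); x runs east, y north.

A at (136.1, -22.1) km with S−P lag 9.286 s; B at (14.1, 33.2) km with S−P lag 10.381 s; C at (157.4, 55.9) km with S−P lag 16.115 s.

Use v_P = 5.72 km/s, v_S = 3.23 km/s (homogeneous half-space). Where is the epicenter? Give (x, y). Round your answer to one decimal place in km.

Distance from S−P lag: d = Δt · v_P v_S / (v_P − v_S) = Δt · (5.72·3.23)/(5.72−3.23) ≈ 7.4199·Δt.
So d_A = 68.90, d_B = 77.03, d_C = 119.57 km.
Circle about each station: (x − 136.1)² + (y + 22.1)² = 68.90²; (x − 14.1)² + (y − 33.2)² = 77.03²; (x − 157.4)² + (y − 55.9)² = 119.57².
Subtracting the A equation from the B and C equations removes the quadratic terms:
-244.0 x + 110.6 y = -18896.98
42.6 x + 156.0 y = -661.82
Solving the 2×2 system: x ≈ 67.2, y ≈ -22.6 km.

x ≈ 67.2 km, y ≈ -22.6 km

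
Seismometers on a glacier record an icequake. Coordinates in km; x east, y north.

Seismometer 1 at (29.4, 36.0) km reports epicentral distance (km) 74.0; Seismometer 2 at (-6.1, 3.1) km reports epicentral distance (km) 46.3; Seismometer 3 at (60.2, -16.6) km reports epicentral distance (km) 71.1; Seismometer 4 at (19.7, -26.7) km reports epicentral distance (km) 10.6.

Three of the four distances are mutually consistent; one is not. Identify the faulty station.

Seismometer 3

Solve using three stations at a time. Using Seismometer 1, Seismometer 2, Seismometer 4 (subtract circle equations pairwise → linear system) gives (x, y) ≈ (17.1, -37.0).
Distances from that point to each station vs reported:
  Seismometer 1: calculated 74.0 vs reported 74.0 → residual 0.0 km
  Seismometer 2: calculated 46.3 vs reported 46.3 → residual 0.0 km
  Seismometer 3: calculated 47.7 vs reported 71.1 → residual 23.4 km
  Seismometer 4: calculated 10.6 vs reported 10.6 → residual 0.0 km
Seismometer 1, Seismometer 2, Seismometer 4 are mutually consistent (residuals ≈ 0); Seismometer 3 is off by 23.4 km.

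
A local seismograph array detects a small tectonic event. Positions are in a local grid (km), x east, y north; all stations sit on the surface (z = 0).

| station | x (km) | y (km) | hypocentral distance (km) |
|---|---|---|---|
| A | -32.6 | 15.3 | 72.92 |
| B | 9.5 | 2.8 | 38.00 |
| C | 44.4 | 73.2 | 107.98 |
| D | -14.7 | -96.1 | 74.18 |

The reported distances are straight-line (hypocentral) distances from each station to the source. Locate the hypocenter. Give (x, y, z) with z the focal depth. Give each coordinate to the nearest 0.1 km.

Each station gives a sphere (x−x_i)² + (y−y_i)² + z² = d_i² (stations at z=0).
Subtracting the A sphere from B and C: z² cancels, leaving linear equations in x and y:
84.2 x − 25.0 y = 2674.57
154.0 x + 115.8 y = -309.60
Solving: x ≈ 22.203, y ≈ -32.201 km (keep extra digits for the depth step; rounded: 22.2, -32.2).
Then from the A sphere: z² = 72.92² − (x + 32.6)² − (y − 15.3)² with x = 22.203, y = -32.201, so z ≈ 7.590 ≈ 7.6 km.

(22.2, -32.2, 7.6)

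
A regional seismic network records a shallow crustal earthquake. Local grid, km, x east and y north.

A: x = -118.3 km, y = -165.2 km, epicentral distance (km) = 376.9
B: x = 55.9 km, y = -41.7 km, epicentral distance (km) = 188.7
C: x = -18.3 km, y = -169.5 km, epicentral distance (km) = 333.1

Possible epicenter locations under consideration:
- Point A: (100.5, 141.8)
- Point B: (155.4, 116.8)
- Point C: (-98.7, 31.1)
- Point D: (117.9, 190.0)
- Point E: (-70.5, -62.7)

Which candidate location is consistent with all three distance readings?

Point A

For each candidate, compare |candidate − station| to the reported distance:
Point A: residuals A 0.1, B 0.1, C 0.1 → max 0.1 km
Point B: residuals A 16.1, B 1.6, C 1.8 → max 16.1 km
Point C: residuals A 179.6, B 17.8, C 117.0 → max 179.6 km
Point D: residuals A 49.7, B 51.2, C 51.3 → max 51.3 km
Point E: residuals A 263.8, B 60.6, C 214.2 → max 263.8 km
Only Point A has all residuals ≈ 0.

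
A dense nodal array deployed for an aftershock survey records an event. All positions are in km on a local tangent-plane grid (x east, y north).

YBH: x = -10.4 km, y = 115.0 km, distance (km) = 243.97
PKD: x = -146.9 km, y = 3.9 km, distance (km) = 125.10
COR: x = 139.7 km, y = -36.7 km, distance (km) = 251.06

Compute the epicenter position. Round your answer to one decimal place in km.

(-99.8, -112.0)

Circle about each station: (x + 10.4)² + (y − 115.0)² = 243.97²; (x + 146.9)² + (y − 3.9)² = 125.10²; (x − 139.7)² + (y + 36.7)² = 251.06².
Subtracting the YBH equation from the PKD and COR equations removes the quadratic terms:
-273.0 x − 222.2 y = 52133.01
300.2 x − 303.4 y = 4020.06
Solving the 2×2 system: x ≈ -99.8, y ≈ -112.0 km.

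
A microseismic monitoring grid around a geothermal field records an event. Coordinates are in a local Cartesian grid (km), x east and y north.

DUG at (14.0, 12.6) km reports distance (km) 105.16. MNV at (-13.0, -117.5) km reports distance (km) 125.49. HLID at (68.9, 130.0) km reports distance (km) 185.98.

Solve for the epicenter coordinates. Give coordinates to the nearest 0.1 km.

Circle about each station: (x − 14.0)² + (y − 12.6)² = 105.16²; (x + 13.0)² + (y + 117.5)² = 125.49²; (x − 68.9)² + (y − 130.0)² = 185.98².
Subtracting the DUG equation from the MNV and HLID equations removes the quadratic terms:
-54.0 x − 260.2 y = 8931.38
109.8 x + 234.8 y = -2237.48
Solving the 2×2 system: x ≈ 95.3, y ≈ -54.1 km.

(95.3, -54.1)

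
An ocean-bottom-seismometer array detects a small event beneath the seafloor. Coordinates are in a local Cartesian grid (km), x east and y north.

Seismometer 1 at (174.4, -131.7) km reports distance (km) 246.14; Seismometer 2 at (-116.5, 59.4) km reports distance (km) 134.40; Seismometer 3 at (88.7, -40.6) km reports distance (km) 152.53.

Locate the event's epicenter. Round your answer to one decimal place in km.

x ≈ -62.1 km, y ≈ -63.5 km

Circle about each station: (x − 174.4)² + (y + 131.7)² = 246.14²; (x + 116.5)² + (y − 59.4)² = 134.40²; (x − 88.7)² + (y + 40.6)² = 152.53².
Subtracting the Seismometer 1 equation from the Seismometer 2 and Seismometer 3 equations removes the quadratic terms:
-581.8 x + 382.2 y = 11861.90
-171.4 x + 182.2 y = -924.70
Solving the 2×2 system: x ≈ -62.1, y ≈ -63.5 km.
Check against Seismometer 1 (with the unrounded x, y): √((x − 174.4)²+(y + 131.7)²) = 246.14 ≈ 246.14 km. ✓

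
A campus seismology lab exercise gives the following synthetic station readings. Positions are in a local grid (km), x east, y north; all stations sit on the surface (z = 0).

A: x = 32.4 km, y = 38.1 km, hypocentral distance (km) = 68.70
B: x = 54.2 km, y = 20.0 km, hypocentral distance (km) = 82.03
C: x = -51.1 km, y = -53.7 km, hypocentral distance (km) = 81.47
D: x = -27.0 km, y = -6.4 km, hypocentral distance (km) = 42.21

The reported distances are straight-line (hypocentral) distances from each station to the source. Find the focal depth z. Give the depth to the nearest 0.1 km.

Each station gives a sphere (x−x_i)² + (y−y_i)² + z² = d_i² (stations at z=0).
Subtracting the A sphere from B and C: z² cancels, leaving linear equations in x and y:
43.6 x − 36.2 y = -1172.96
-167.0 x − 183.6 y = 1075.86
Solving: x ≈ -18.099, y ≈ 10.603 km (keep extra digits for the depth step; rounded: -18.1, 10.6).
Then from the A sphere: z² = 68.70² − (x − 32.4)² − (y − 38.1)² with x = -18.099, y = 10.603, so z ≈ 37.596 ≈ 37.6 km.
Check against D (with the unrounded solution): distance 42.21 ≈ 42.21 km. ✓

depth ≈ 37.6 km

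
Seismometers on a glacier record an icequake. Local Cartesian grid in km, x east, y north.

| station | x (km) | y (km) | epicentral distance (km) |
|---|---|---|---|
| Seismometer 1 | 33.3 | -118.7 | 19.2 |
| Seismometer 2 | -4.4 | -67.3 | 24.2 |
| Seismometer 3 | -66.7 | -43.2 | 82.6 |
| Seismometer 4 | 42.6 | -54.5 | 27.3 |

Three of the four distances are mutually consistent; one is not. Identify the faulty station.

Seismometer 1

Solve using three stations at a time. Using Seismometer 2, Seismometer 3, Seismometer 4 (subtract circle equations pairwise → linear system) gives (x, y) ≈ (15.3, -53.2).
Distances from that point to each station vs reported:
  Seismometer 1: calculated 67.9 vs reported 19.2 → residual 48.7 km
  Seismometer 2: calculated 24.2 vs reported 24.2 → residual 0.0 km
  Seismometer 3: calculated 82.6 vs reported 82.6 → residual 0.0 km
  Seismometer 4: calculated 27.3 vs reported 27.3 → residual 0.0 km
Seismometer 2, Seismometer 3, Seismometer 4 are mutually consistent (residuals ≈ 0); Seismometer 1 is off by 48.7 km.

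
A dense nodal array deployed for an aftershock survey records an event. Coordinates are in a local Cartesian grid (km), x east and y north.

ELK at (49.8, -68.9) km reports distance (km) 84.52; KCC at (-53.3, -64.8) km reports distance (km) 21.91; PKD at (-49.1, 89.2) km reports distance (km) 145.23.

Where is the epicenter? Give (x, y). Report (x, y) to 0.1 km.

(-33.6, -55.2)

Circle about each station: (x − 49.8)² + (y + 68.9)² = 84.52²; (x + 53.3)² + (y + 64.8)² = 21.91²; (x + 49.1)² + (y − 89.2)² = 145.23².
Subtracting pairs of circle equations eliminates x²+y² and gives linear equations (the radical axes):
-206.2 x + 8.2 y = 6476.26
-197.8 x + 316.2 y = -10807.92
Solving the 2×2 system: x ≈ -33.6, y ≈ -55.2 km.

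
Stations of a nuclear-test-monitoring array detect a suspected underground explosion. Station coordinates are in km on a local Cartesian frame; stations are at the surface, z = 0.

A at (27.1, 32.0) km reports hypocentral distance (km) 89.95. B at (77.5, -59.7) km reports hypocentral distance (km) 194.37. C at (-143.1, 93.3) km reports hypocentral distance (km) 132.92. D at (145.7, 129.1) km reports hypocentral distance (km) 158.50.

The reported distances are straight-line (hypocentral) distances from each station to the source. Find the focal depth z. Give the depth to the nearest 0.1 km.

Each station gives a sphere (x−x_i)² + (y−y_i)² + z² = d_i² (stations at z=0).
Subtracting the A sphere from B and C: z² cancels, leaving linear equations in x and y:
100.8 x − 183.4 y = -21876.76
-340.4 x + 122.6 y = 17847.37
Solving: x ≈ -11.805, y ≈ 112.796 km (keep extra digits for the depth step; rounded: -11.8, 112.8).
Then from the A sphere: z² = 89.95² − (x − 27.1)² − (y − 32.0)² with x = -11.805, y = 112.796, so z ≈ 7.029 ≈ 7.0 km.
Check against D (with the unrounded solution): distance 158.50 ≈ 158.50 km. ✓

z ≈ 7.0 km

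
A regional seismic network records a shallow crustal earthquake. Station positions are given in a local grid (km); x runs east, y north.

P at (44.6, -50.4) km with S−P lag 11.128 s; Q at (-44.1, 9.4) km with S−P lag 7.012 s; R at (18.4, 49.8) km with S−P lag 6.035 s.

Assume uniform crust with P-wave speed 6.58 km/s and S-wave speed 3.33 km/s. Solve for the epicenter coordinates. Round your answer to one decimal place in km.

(3.1, 12.1)

Distance from S−P lag: d = Δt · v_P v_S / (v_P − v_S) = Δt · (6.58·3.33)/(6.58−3.33) ≈ 6.7420·Δt.
So d_P = 75.02, d_Q = 47.27, d_R = 40.69 km.
Circle about each station: (x − 44.6)² + (y + 50.4)² = 75.02²; (x + 44.1)² + (y − 9.4)² = 47.27²; (x − 18.4)² + (y − 49.8)² = 40.69².
Subtracting the P equation from the Q and R equations removes the quadratic terms:
-177.4 x + 119.6 y = 897.40
-52.4 x + 200.4 y = 2261.60
Solving the 2×2 system: x ≈ 3.1, y ≈ 12.1 km.
Check against P (with the unrounded x, y): √((x − 44.6)²+(y + 50.4)²) = 75.02 ≈ 75.02 km. ✓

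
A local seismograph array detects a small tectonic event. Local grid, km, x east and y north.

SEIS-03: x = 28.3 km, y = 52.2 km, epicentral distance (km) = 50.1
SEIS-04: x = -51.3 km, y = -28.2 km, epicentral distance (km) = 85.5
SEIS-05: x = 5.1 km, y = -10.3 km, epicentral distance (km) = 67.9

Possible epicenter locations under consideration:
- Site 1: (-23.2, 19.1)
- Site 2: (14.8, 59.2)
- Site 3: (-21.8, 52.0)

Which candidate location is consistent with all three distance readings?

For each candidate, compare |candidate − station| to the reported distance:
Site 1: residuals SEIS-03 11.1, SEIS-04 30.5, SEIS-05 27.1 → max 30.5 km
Site 2: residuals SEIS-03 34.9, SEIS-04 24.1, SEIS-05 2.3 → max 34.9 km
Site 3: residuals SEIS-03 0.0, SEIS-04 0.0, SEIS-05 0.0 → max 0.0 km
Only Site 3 has all residuals ≈ 0.

Site 3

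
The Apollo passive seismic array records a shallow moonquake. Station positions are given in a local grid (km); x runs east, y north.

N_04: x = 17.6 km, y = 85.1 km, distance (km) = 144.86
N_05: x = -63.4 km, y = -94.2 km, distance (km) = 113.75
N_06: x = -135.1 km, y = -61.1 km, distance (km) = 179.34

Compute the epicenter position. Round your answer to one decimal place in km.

44.2 km east, -57.3 km north

Circle about each station: (x − 17.6)² + (y − 85.1)² = 144.86²; (x + 63.4)² + (y + 94.2)² = 113.75²; (x + 135.1)² + (y + 61.1)² = 179.34².
Subtracting the N_04 equation from the N_05 and N_06 equations removes the quadratic terms:
-162.0 x − 358.6 y = 13386.79
-305.4 x − 292.4 y = 3255.03
Solving the 2×2 system: x ≈ 44.2, y ≈ -57.3 km.
Check against N_04 (with the unrounded x, y): √((x − 17.6)²+(y − 85.1)²) = 144.86 ≈ 144.86 km. ✓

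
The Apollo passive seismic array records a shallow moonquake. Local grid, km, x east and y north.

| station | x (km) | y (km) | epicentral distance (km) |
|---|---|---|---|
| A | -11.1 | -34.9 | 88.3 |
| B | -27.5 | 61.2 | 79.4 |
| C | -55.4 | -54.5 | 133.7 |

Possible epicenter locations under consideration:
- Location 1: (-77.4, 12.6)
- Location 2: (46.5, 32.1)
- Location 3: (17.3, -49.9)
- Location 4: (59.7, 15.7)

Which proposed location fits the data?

Location 2

For each candidate, compare |candidate − station| to the reported distance:
Location 1: residuals A 6.7, B 9.7, C 63.1 → max 63.1 km
Location 2: residuals A 0.1, B 0.1, C 0.0 → max 0.1 km
Location 3: residuals A 56.2, B 40.4, C 60.9 → max 60.9 km
Location 4: residuals A 1.3, B 19.0, C 1.1 → max 19.0 km
Only Location 2 has all residuals ≈ 0.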